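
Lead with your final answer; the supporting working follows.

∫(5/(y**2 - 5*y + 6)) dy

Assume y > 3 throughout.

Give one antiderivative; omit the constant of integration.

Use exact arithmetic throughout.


The answer is 5*log(y - 3) - 5*log(y - 2).
Step 1. Decompose ∫(5/(y**2 - 5*y + 6)) dy by partial fractions, 5/(y**2 - 5*y + 6) = -5/(y - 2) + 5/(y - 3): now ∫(5/(y - 3)) dy + ∫(-5/(y - 2)) dy.
Step 2. Evaluate the standard form [assuming y > 3]: now 5*log(y - 3) + ∫(-5/(y - 2)) dy.
Step 3. Evaluate the standard form [assuming y > 2]: now 5*log(y - 3) - 5*log(y - 2).
Answer: 5*log(y - 3) - 5*log(y - 2).


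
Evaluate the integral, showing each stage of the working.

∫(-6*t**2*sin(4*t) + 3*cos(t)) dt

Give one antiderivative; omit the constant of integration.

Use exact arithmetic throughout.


Step 1. Rewrite: now ∫(-6*t**2*sin(4*t)) dt + ∫(3*cos(t)) dt.
Step 2. Integrate ∫(-6*t**2*sin(4*t)) dt by parts with u = t**2, dv = (-6*sin(4*t)) dt, so v = 3*cos(4*t)/2: now 3*t**2*cos(4*t)/2 + ∫(-3*t*cos(4*t)) dt + ∫(3*cos(t)) dt.
Step 3. Integrate ∫(-3*t*cos(4*t)) dt by parts with u = t, dv = (-3*cos(4*t)) dt, so v = -3*sin(4*t)/4: now 3*t**2*cos(4*t)/2 - 3*t*sin(4*t)/4 + ∫(3*sin(4*t)/4) dt + ∫(3*cos(t)) dt.
Step 4. Evaluate the standard form: now 3*t**2*cos(4*t)/2 - 3*t*sin(4*t)/4 - 3*cos(4*t)/16 + ∫(3*cos(t)) dt.
Step 5. Evaluate the standard form: now 3*t**2*cos(4*t)/2 - 3*t*sin(4*t)/4 + 3*sin(t) - 3*cos(4*t)/16.
Answer: 3*t**2*cos(4*t)/2 - 3*t*sin(4*t)/4 + 3*sin(t) - 3*cos(4*t)/16.


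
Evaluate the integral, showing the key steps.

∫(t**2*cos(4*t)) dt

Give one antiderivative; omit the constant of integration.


Step 1. Integrate ∫(t**2*cos(4*t)) dt by parts with u = t**2, dv = (cos(4*t)) dt, so v = sin(4*t)/4: now t**2*sin(4*t)/4 + ∫(-t*sin(4*t)/2) dt.
Step 2. Integrate ∫(-t*sin(4*t)/2) dt by parts with u = t, dv = (-sin(4*t)/2) dt, so v = cos(4*t)/8: now t**2*sin(4*t)/4 + t*cos(4*t)/8 + ∫(-cos(4*t)/8) dt.
Step 3. Evaluate the standard form: now t**2*sin(4*t)/4 + t*cos(4*t)/8 - sin(4*t)/32.
Answer: t**2*sin(4*t)/4 + t*cos(4*t)/8 - sin(4*t)/32.


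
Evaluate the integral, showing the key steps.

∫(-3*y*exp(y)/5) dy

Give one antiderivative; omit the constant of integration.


Step 1. Integrate ∫(-3*y*exp(y)/5) dy by parts with u = y, dv = (-3*exp(y)/5) dy, so v = -3*exp(y)/5: now -3*y*exp(y)/5 + ∫(3*exp(y)/5) dy.
Step 2. Evaluate the standard form: now -3*y*exp(y)/5 + 3*exp(y)/5.
Answer: -3*y*exp(y)/5 + 3*exp(y)/5.


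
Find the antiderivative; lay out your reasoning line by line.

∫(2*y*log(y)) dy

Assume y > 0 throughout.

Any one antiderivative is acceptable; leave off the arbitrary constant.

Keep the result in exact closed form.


Step 1. Integrate ∫(2*y*log(y)) dy by parts with u = log(y), dv = (2*y) dy, so v = y**2 [assuming y > 0]: now y**2*log(y) + ∫(-y) dy.
Step 2. Evaluate the standard form: now y**2*log(y) - y**2/2.
Answer: y**2*log(y) - y**2/2.


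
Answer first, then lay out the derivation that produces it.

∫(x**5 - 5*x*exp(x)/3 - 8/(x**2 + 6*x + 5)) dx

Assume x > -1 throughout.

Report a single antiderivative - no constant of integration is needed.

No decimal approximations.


The answer is x**6/6 - 5*x*exp(x)/3 + 5*exp(x)/3 - 2*log(x + 1) + 2*log(x + 5).
Step 1. Rewrite: now ∫(x**5) dx + ∫(-5*x*exp(x)/3) dx + ∫(-8/(x**2 + 6*x + 5)) dx.
Step 2. Integrate ∫(-5*x*exp(x)/3) dx by parts with u = x, dv = (-5*exp(x)/3) dx, so v = -5*exp(x)/3: now -5*x*exp(x)/3 + ∫(x**5) dx + ∫(-8/(x**2 + 6*x + 5)) dx + ∫(5*exp(x)/3) dx.
Step 3. Evaluate the standard form: now -5*x*exp(x)/3 + 5*exp(x)/3 + ∫(x**5) dx + ∫(-8/(x**2 + 6*x + 5)) dx.
Step 4. Evaluate the standard form: now x**6/6 - 5*x*exp(x)/3 + 5*exp(x)/3 + ∫(-8/(x**2 + 6*x + 5)) dx.
Step 5. Decompose ∫(-8/(x**2 + 6*x + 5)) dx by partial fractions, -8/(x**2 + 6*x + 5) = 2/(x + 5) - 2/(x + 1): now x**6/6 - 5*x*exp(x)/3 + 5*exp(x)/3 + ∫(-2/(x + 1)) dx + ∫(2/(x + 5)) dx.
Step 6. Evaluate the standard form [assuming x > -5]: now x**6/6 - 5*x*exp(x)/3 + 5*exp(x)/3 + 2*log(x + 5) + ∫(-2/(x + 1)) dx.
Step 7. Evaluate the standard form [assuming x > -1]: now x**6/6 - 5*x*exp(x)/3 + 5*exp(x)/3 - 2*log(x + 1) + 2*log(x + 5).
Answer: x**6/6 - 5*x*exp(x)/3 + 5*exp(x)/3 - 2*log(x + 1) + 2*log(x + 5).


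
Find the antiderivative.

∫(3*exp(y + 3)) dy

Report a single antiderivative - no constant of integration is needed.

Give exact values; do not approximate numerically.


Answer: 3*exp(y + 3).


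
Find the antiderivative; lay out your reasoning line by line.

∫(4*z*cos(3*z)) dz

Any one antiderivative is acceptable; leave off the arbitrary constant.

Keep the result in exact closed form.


Step 1. Integrate ∫(4*z*cos(3*z)) dz by parts with u = z, dv = (4*cos(3*z)) dz, so v = 4*sin(3*z)/3: now 4*z*sin(3*z)/3 + ∫(-4*sin(3*z)/3) dz.
Step 2. Evaluate the standard form: now 4*z*sin(3*z)/3 + 4*cos(3*z)/9.
Answer: 4*z*sin(3*z)/3 + 4*cos(3*z)/9.


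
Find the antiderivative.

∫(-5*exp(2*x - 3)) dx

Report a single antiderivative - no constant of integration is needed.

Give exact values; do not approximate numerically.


Answer: -5*exp(2*x - 3)/2.


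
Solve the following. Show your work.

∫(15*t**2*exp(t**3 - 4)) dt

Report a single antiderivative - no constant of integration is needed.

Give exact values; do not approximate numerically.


Step 1. Substitute u = t**3 - 4, turning ∫(15*t**2*exp(t**3 - 4)) dt into ∫(5*exp(u)) du: now ∫(5*exp(u)) du.
Step 2. Evaluate the standard form: now 5*exp(u).
Step 3. Substitute back u = t**3 - 4: now 5*exp(t**3 - 4).
Answer: 5*exp(t**3 - 4).


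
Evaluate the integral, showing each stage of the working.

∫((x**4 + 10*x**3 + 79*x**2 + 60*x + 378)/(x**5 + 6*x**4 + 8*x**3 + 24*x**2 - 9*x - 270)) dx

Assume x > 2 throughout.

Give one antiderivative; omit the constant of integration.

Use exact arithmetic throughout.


Step 1. Decompose ∫((x**4 + 10*x**3 + 79*x**2 + 60*x + 378)/(x**5 + 6*x**4 + 8*x**3 + 24*x**2 - 9*x - 270)) dx by partial fractions, (x**4 + 10*x**3 + 79*x**2 + 60*x + 378)/(x**5 + 6*x**4 + 8*x**3 + 24*x**2 - 9*x - 270) = 3/(x**2 + 9) + 3/(x + 5) - 4/(x + 3) + 2/(x - 2): now ∫(2/(x - 2)) dx + ∫(-4/(x + 3)) dx + ∫(3/(x + 5)) dx + ∫(3/(x**2 + 9)) dx.
Step 2. Evaluate the standard form [assuming x > 2]: now 2*log(x - 2) + ∫(-4/(x + 3)) dx + ∫(3/(x + 5)) dx + ∫(3/(x**2 + 9)) dx.
Step 3. Evaluate the standard form [assuming x > -3]: now 2*log(x - 2) - 4*log(x + 3) + ∫(3/(x + 5)) dx + ∫(3/(x**2 + 9)) dx.
Step 4. Evaluate the standard form [assuming x > -5]: now 2*log(x - 2) - 4*log(x + 3) + 3*log(x + 5) + ∫(3/(x**2 + 9)) dx.
Step 5. Evaluate the standard form: now 2*log(x - 2) - 4*log(x + 3) + 3*log(x + 5) + atan(x/3).
Answer: 2*log(x - 2) - 4*log(x + 3) + 3*log(x + 5) + atan(x/3).


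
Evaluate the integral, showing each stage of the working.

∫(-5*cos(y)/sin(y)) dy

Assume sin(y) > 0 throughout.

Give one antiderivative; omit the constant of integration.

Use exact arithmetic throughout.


Step 1. Substitute u = sin(y), turning ∫(-5*cos(y)/sin(y)) dy into ∫(-5/u) du: now ∫(-5/u) du.
Step 2. Evaluate the standard form [assuming u > 0]: now -5*log(u).
Step 3. Substitute back u = sin(y): now -5*log(sin(y)).
Answer: -5*log(sin(y)).


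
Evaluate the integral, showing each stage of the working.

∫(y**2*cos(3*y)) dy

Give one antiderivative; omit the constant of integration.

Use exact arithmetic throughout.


Step 1. Integrate ∫(y**2*cos(3*y)) dy by parts with u = y**2, dv = (cos(3*y)) dy, so v = sin(3*y)/3: now y**2*sin(3*y)/3 + ∫(-2*y*sin(3*y)/3) dy.
Step 2. Integrate ∫(-2*y*sin(3*y)/3) dy by parts with u = y, dv = (-2*sin(3*y)/3) dy, so v = 2*cos(3*y)/9: now y**2*sin(3*y)/3 + 2*y*cos(3*y)/9 + ∫(-2*cos(3*y)/9) dy.
Step 3. Evaluate the standard form: now y**2*sin(3*y)/3 + 2*y*cos(3*y)/9 - 2*sin(3*y)/27.
Answer: y**2*sin(3*y)/3 + 2*y*cos(3*y)/9 - 2*sin(3*y)/27.


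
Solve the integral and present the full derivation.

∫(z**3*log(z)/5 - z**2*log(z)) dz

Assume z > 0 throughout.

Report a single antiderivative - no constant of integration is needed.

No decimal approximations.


Step 1. Rewrite: now ∫(-z**2*log(z)) dz + ∫(z**3*log(z)/5) dz.
Step 2. Integrate ∫(z**3*log(z)/5) dz by parts with u = log(z), dv = (z**3/5) dz, so v = z**4/20 [assuming z > 0]: now z**4*log(z)/20 + ∫(-z**3/20) dz + ∫(-z**2*log(z)) dz.
Step 3. Evaluate the standard form: now z**4*log(z)/20 - z**4/80 + ∫(-z**2*log(z)) dz.
Step 4. Integrate ∫(-z**2*log(z)) dz by parts with u = log(z), dv = (-z**2) dz, so v = -z**3/3 [assuming z > 0]: now z**4*log(z)/20 - z**4/80 - z**3*log(z)/3 + ∫(z**2/3) dz.
Step 5. Evaluate the standard form: now z**4*log(z)/20 - z**4/80 - z**3*log(z)/3 + z**3/9.
Answer: z**4*log(z)/20 - z**4/80 - z**3*log(z)/3 + z**3/9.


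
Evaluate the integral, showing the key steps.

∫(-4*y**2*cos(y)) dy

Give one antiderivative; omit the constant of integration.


Step 1. Integrate ∫(-4*y**2*cos(y)) dy by parts with u = y**2, dv = (-4*cos(y)) dy, so v = -4*sin(y): now -4*y**2*sin(y) + ∫(8*y*sin(y)) dy.
Step 2. Integrate ∫(8*y*sin(y)) dy by parts with u = y, dv = (8*sin(y)) dy, so v = -8*cos(y): now -4*y**2*sin(y) - 8*y*cos(y) + ∫(8*cos(y)) dy.
Step 3. Evaluate the standard form: now -4*y**2*sin(y) - 8*y*cos(y) + 8*sin(y).
Answer: -4*y**2*sin(y) - 8*y*cos(y) + 8*sin(y).


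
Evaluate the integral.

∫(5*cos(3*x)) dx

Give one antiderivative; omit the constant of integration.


Answer: 5*sin(3*x)/3.


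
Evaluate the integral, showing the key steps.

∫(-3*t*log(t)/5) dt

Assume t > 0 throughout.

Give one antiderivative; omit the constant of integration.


Step 1. Integrate ∫(-3*t*log(t)/5) dt by parts with u = log(t), dv = (-3*t/5) dt, so v = -3*t**2/10 [assuming t > 0]: now -3*t**2*log(t)/10 + ∫(3*t/10) dt.
Step 2. Evaluate the standard form: now -3*t**2*log(t)/10 + 3*t**2/20.
Answer: -3*t**2*log(t)/10 + 3*t**2/20.


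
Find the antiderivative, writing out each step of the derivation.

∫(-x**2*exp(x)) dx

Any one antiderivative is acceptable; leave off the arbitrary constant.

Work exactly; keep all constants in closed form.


Step 1. Integrate ∫(-x**2*exp(x)) dx by parts with u = x**2, dv = (-exp(x)) dx, so v = -exp(x): now -x**2*exp(x) + ∫(2*x*exp(x)) dx.
Step 2. Integrate ∫(2*x*exp(x)) dx by parts with u = x, dv = (2*exp(x)) dx, so v = 2*exp(x): now -x**2*exp(x) + 2*x*exp(x) + ∫(-2*exp(x)) dx.
Step 3. Evaluate the standard form: now -x**2*exp(x) + 2*x*exp(x) - 2*exp(x).
Answer: -x**2*exp(x) + 2*x*exp(x) - 2*exp(x).


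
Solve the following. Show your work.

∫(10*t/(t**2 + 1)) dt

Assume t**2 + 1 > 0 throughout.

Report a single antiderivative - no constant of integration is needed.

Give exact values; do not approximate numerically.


Step 1. Substitute u = t**2 + 1, turning ∫(10*t/(t**2 + 1)) dt into ∫(5/u) du: now ∫(5/u) du.
Step 2. Evaluate the standard form [assuming u > 0]: now 5*log(u).
Step 3. Substitute back u = t**2 + 1: now 5*log(t**2 + 1).
Answer: 5*log(t**2 + 1).


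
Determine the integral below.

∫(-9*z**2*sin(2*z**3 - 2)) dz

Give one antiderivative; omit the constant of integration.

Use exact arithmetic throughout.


Answer: 3*cos(2*z**3 - 2)/2.


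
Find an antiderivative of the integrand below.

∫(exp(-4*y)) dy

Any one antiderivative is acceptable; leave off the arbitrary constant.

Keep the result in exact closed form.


Answer: -exp(-4*y)/4.


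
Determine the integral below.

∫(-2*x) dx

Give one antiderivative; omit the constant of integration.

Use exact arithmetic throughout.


Answer: -x**2.


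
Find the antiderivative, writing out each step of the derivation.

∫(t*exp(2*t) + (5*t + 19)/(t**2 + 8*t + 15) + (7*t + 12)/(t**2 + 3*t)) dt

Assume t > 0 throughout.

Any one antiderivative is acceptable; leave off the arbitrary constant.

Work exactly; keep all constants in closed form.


Step 1. Rewrite: now ∫(t*exp(2*t)) dt + ∫((5*t + 19)/(t**2 + 8*t + 15)) dt + ∫((7*t + 12)/(t**2 + 3*t)) dt.
Step 2. Decompose ∫((7*t + 12)/(t**2 + 3*t)) dt by partial fractions, (7*t + 12)/(t**2 + 3*t) = 3/(t + 3) + 4/t: now ∫(4/t) dt + ∫(t*exp(2*t)) dt + ∫((5*t + 19)/(t**2 + 8*t + 15)) dt + ∫(3/(t + 3)) dt.
Step 3. Evaluate the standard form [assuming t > -3]: now 3*log(t + 3) + ∫(4/t) dt + ∫(t*exp(2*t)) dt + ∫((5*t + 19)/(t**2 + 8*t + 15)) dt.
Step 4. Evaluate the standard form [assuming t > 0]: now 4*log(t) + 3*log(t + 3) + ∫(t*exp(2*t)) dt + ∫((5*t + 19)/(t**2 + 8*t + 15)) dt.
Step 5. Decompose ∫((5*t + 19)/(t**2 + 8*t + 15)) dt by partial fractions, (5*t + 19)/(t**2 + 8*t + 15) = 3/(t + 5) + 2/(t + 3): now 4*log(t) + 3*log(t + 3) + ∫(t*exp(2*t)) dt + ∫(2/(t + 3)) dt + ∫(3/(t + 5)) dt.
Step 6. Evaluate the standard form [assuming t > -5]: now 4*log(t) + 3*log(t + 3) + 3*log(t + 5) + ∫(t*exp(2*t)) dt + ∫(2/(t + 3)) dt.
Step 7. Evaluate the standard form [assuming t > -3]: now 4*log(t) + 5*log(t + 3) + 3*log(t + 5) + ∫(t*exp(2*t)) dt.
Step 8. Integrate ∫(t*exp(2*t)) dt by parts with u = t, dv = (exp(2*t)) dt, so v = exp(2*t)/2: now t*exp(2*t)/2 + 4*log(t) + 5*log(t + 3) + 3*log(t + 5) + ∫(-exp(2*t)/2) dt.
Step 9. Evaluate the standard form: now t*exp(2*t)/2 - exp(2*t)/4 + 4*log(t) + 5*log(t + 3) + 3*log(t + 5).
Answer: t*exp(2*t)/2 - exp(2*t)/4 + 4*log(t) + 5*log(t + 3) + 3*log(t + 5).


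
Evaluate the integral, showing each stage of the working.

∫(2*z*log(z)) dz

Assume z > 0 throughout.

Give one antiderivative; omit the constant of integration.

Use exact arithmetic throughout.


Step 1. Integrate ∫(2*z*log(z)) dz by parts with u = log(z), dv = (2*z) dz, so v = z**2 [assuming z > 0]: now z**2*log(z) + ∫(-z) dz.
Step 2. Evaluate the standard form: now z**2*log(z) - z**2/2.
Answer: z**2*log(z) - z**2/2.


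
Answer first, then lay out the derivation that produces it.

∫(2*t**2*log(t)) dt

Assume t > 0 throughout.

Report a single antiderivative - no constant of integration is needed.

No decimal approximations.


The answer is 2*t**3*log(t)/3 - 2*t**3/9.
Step 1. Integrate ∫(2*t**2*log(t)) dt by parts with u = log(t), dv = (2*t**2) dt, so v = 2*t**3/3 [assuming t > 0]: now 2*t**3*log(t)/3 + ∫(-2*t**2/3) dt.
Step 2. Evaluate the standard form: now 2*t**3*log(t)/3 - 2*t**3/9.
Answer: 2*t**3*log(t)/3 - 2*t**3/9.


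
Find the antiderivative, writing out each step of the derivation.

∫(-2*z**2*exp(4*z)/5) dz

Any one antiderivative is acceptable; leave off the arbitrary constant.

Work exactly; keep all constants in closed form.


Step 1. Integrate ∫(-2*z**2*exp(4*z)/5) dz by parts with u = z**2, dv = (-2*exp(4*z)/5) dz, so v = -exp(4*z)/10: now -z**2*exp(4*z)/10 + ∫(z*exp(4*z)/5) dz.
Step 2. Integrate ∫(z*exp(4*z)/5) dz by parts with u = z, dv = (exp(4*z)/5) dz, so v = exp(4*z)/20: now -z**2*exp(4*z)/10 + z*exp(4*z)/20 + ∫(-exp(4*z)/20) dz.
Step 3. Evaluate the standard form: now -z**2*exp(4*z)/10 + z*exp(4*z)/20 - exp(4*z)/80.
Answer: -z**2*exp(4*z)/10 + z*exp(4*z)/20 - exp(4*z)/80.


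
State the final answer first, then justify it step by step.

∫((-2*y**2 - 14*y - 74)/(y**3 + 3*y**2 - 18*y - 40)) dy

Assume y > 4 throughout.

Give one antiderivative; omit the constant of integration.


The answer is -3*log(y - 4) + 3*log(y + 2) - 2*log(y + 5).
Step 1. Decompose ∫((-2*y**2 - 14*y - 74)/(y**3 + 3*y**2 - 18*y - 40)) dy by partial fractions, (-2*y**2 - 14*y - 74)/(y**3 + 3*y**2 - 18*y - 40) = -2/(y + 5) + 3/(y + 2) - 3/(y - 4): now ∫(-3/(y - 4)) dy + ∫(3/(y + 2)) dy + ∫(-2/(y + 5)) dy.
Step 2. Evaluate the standard form [assuming y > -5]: now -2*log(y + 5) + ∫(-3/(y - 4)) dy + ∫(3/(y + 2)) dy.
Step 3. Evaluate the standard form [assuming y > -2]: now 3*log(y + 2) - 2*log(y + 5) + ∫(-3/(y - 4)) dy.
Step 4. Evaluate the standard form [assuming y > 4]: now -3*log(y - 4) + 3*log(y + 2) - 2*log(y + 5).
Answer: -3*log(y - 4) + 3*log(y + 2) - 2*log(y + 5).


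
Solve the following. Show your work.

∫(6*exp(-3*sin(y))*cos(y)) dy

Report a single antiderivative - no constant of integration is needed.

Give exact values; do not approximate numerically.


Step 1. Substitute u = sin(y), turning ∫(6*exp(-3*sin(y))*cos(y)) dy into ∫(6*exp(-3*u)) du: now ∫(6*exp(-3*u)) du.
Step 2. Evaluate the standard form: now -2*exp(-3*u).
Step 3. Substitute back u = sin(y): now -2*exp(-3*sin(y)).
Answer: -2*exp(-3*sin(y)).


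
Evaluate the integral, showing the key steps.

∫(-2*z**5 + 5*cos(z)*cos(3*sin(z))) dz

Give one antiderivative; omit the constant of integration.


Step 1. Rewrite: now ∫(-2*z**5) dz + ∫(5*cos(z)*cos(3*sin(z))) dz.
Step 2. Evaluate the standard form: now -z**6/3 + ∫(5*cos(z)*cos(3*sin(z))) dz.
Step 3. Substitute u = sin(z), turning ∫(5*cos(z)*cos(3*sin(z))) dz into ∫(5*cos(3*u)) du: now -z**6/3 + ∫(5*cos(3*u)) du.
Step 4. Evaluate the standard form: now -z**6/3 + 5*sin(3*u)/3.
Step 5. Substitute back u = sin(z): now -z**6/3 + 5*sin(3*sin(z))/3.
Answer: -z**6/3 + 5*sin(3*sin(z))/3.


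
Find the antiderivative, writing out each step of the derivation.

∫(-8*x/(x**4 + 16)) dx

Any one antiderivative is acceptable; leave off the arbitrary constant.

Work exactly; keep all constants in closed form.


Step 1. Substitute u = x**2, turning ∫(-8*x/(x**4 + 16)) dx into ∫(-4/(u**2 + 16)) du: now ∫(-4/(u**2 + 16)) du.
Step 2. Evaluate the standard form: now -atan(u/4).
Step 3. Substitute back u = x**2: now -atan(x**2/4).
Answer: -atan(x**2/4).


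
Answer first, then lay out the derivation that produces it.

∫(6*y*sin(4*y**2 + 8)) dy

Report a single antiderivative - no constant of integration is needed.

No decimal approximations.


The answer is -3*cos(4*y**2 + 8)/4.
Step 1. Substitute u = y**2 + 2, turning ∫(6*y*sin(4*y**2 + 8)) dy into ∫(3*sin(4*u)) du: now ∫(3*sin(4*u)) du.
Step 2. Evaluate the standard form: now -3*cos(4*u)/4.
Step 3. Substitute back u = y**2 + 2: now -3*cos(4*y**2 + 8)/4.
Answer: -3*cos(4*y**2 + 8)/4.


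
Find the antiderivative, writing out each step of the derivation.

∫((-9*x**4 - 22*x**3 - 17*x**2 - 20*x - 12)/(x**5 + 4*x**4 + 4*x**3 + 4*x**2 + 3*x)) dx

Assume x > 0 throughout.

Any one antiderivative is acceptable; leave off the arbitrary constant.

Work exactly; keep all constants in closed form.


Step 1. Decompose ∫((-9*x**4 - 22*x**3 - 17*x**2 - 20*x - 12)/(x**5 + 4*x**4 + 4*x**3 + 4*x**2 + 3*x)) dx by partial fractions, (-9*x**4 - 22*x**3 - 17*x**2 - 20*x - 12)/(x**5 + 4*x**4 + 4*x**3 + 4*x**2 + 3*x) = 1/(x**2 + 1) - 4/(x + 3) - 1/(x + 1) - 4/x: now ∫(-4/x) dx + ∫(-1/(x + 1)) dx + ∫(-4/(x + 3)) dx + ∫(1/(x**2 + 1)) dx.
Step 2. Evaluate the standard form [assuming x > -1]: now -log(x + 1) + ∫(-4/x) dx + ∫(-4/(x + 3)) dx + ∫(1/(x**2 + 1)) dx.
Step 3. Evaluate the standard form [assuming x > -3]: now -log(x + 1) - 4*log(x + 3) + ∫(-4/x) dx + ∫(1/(x**2 + 1)) dx.
Step 4. Evaluate the standard form [assuming x > 0]: now -4*log(x) - log(x + 1) - 4*log(x + 3) + ∫(1/(x**2 + 1)) dx.
Step 5. Evaluate the standard form: now -4*log(x) - log(x + 1) - 4*log(x + 3) + atan(x).
Answer: -4*log(x) - log(x + 1) - 4*log(x + 3) + atan(x).


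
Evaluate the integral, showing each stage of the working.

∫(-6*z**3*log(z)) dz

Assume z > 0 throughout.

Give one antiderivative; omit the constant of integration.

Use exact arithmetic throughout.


Step 1. Integrate ∫(-6*z**3*log(z)) dz by parts with u = log(z), dv = (-6*z**3) dz, so v = -3*z**4/2 [assuming z > 0]: now -3*z**4*log(z)/2 + ∫(3*z**3/2) dz.
Step 2. Evaluate the standard form: now -3*z**4*log(z)/2 + 3*z**4/8.
Answer: -3*z**4*log(z)/2 + 3*z**4/8.


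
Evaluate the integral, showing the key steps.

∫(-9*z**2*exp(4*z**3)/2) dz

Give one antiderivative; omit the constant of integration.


Step 1. Substitute u = z**3, turning ∫(-9*z**2*exp(4*z**3)/2) dz into ∫(-3*exp(4*u)/2) du: now ∫(-3*exp(4*u)/2) du.
Step 2. Evaluate the standard form: now -3*exp(4*u)/8.
Step 3. Substitute back u = z**3: now -3*exp(4*z**3)/8.
Answer: -3*exp(4*z**3)/8.


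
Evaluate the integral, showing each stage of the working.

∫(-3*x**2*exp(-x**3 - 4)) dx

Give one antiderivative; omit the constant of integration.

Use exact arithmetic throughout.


Step 1. Substitute u = x**3 + 4, turning ∫(-3*x**2*exp(-x**3 - 4)) dx into ∫(-exp(-u)) du: now ∫(-exp(-u)) du.
Step 2. Evaluate the standard form: now exp(-u).
Step 3. Substitute back u = x**3 + 4: now exp(-x**3 - 4).
Answer: exp(-x**3 - 4).


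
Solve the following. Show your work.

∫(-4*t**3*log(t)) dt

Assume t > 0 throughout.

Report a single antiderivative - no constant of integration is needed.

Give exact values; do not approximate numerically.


Step 1. Integrate ∫(-4*t**3*log(t)) dt by parts with u = log(t), dv = (-4*t**3) dt, so v = -t**4 [assuming t > 0]: now -t**4*log(t) + ∫(t**3) dt.
Step 2. Evaluate the standard form: now -t**4*log(t) + t**4/4.
Answer: -t**4*log(t) + t**4/4.


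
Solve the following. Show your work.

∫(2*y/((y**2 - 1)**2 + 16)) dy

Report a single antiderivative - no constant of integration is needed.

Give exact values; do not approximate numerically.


Step 1. Substitute u = y**2 - 1, turning ∫(2*y/((y**2 - 1)**2 + 16)) dy into ∫(1/(u**2 + 16)) du: now ∫(1/(u**2 + 16)) du.
Step 2. Evaluate the standard form: now atan(u/4)/4.
Step 3. Substitute back u = y**2 - 1: now atan(y**2/4 - 1/4)/4.
Answer: atan(y**2/4 - 1/4)/4.


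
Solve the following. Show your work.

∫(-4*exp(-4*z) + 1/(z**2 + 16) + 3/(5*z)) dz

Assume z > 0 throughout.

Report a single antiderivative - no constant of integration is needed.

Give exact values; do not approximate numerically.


Step 1. Rewrite: now ∫(3/(5*z)) dz + ∫(1/(z**2 + 16)) dz + ∫(-4*exp(-4*z)) dz.
Step 2. Evaluate the standard form: now atan(z/4)/4 + ∫(3/(5*z)) dz + ∫(-4*exp(-4*z)) dz.
Step 3. Evaluate the standard form [assuming z > 0]: now 3*log(z)/5 + atan(z/4)/4 + ∫(-4*exp(-4*z)) dz.
Step 4. Evaluate the standard form: now 3*log(z)/5 + atan(z/4)/4 + exp(-4*z).
Answer: 3*log(z)/5 + atan(z/4)/4 + exp(-4*z).


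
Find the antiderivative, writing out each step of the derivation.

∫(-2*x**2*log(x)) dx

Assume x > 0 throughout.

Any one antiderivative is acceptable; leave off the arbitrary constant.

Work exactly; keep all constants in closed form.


Step 1. Integrate ∫(-2*x**2*log(x)) dx by parts with u = log(x), dv = (-2*x**2) dx, so v = -2*x**3/3 [assuming x > 0]: now -2*x**3*log(x)/3 + ∫(2*x**2/3) dx.
Step 2. Evaluate the standard form: now -2*x**3*log(x)/3 + 2*x**3/9.
Answer: -2*x**3*log(x)/3 + 2*x**3/9.


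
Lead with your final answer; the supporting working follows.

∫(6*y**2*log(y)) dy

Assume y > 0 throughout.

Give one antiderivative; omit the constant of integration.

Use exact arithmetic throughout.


The answer is 2*y**3*log(y) - 2*y**3/3.
Step 1. Integrate ∫(6*y**2*log(y)) dy by parts with u = log(y), dv = (6*y**2) dy, so v = 2*y**3 [assuming y > 0]: now 2*y**3*log(y) + ∫(-2*y**2) dy.
Step 2. Evaluate the standard form: now 2*y**3*log(y) - 2*y**3/3.
Answer: 2*y**3*log(y) - 2*y**3/3.


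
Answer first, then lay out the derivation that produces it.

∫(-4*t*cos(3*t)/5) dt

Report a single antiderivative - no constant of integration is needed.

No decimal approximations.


The answer is -4*t*sin(3*t)/15 - 4*cos(3*t)/45.
Step 1. Integrate ∫(-4*t*cos(3*t)/5) dt by parts with u = t, dv = (-4*cos(3*t)/5) dt, so v = -4*sin(3*t)/15: now -4*t*sin(3*t)/15 + ∫(4*sin(3*t)/15) dt.
Step 2. Evaluate the standard form: now -4*t*sin(3*t)/15 - 4*cos(3*t)/45.
Answer: -4*t*sin(3*t)/15 - 4*cos(3*t)/45.


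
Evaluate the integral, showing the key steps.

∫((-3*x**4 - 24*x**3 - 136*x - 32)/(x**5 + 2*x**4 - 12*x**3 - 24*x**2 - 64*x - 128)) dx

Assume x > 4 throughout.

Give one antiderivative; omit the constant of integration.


Step 1. Decompose ∫((-3*x**4 - 24*x**3 - 136*x - 32)/(x**5 + 2*x**4 - 12*x**3 - 24*x**2 - 64*x - 128)) dx by partial fractions, (-3*x**4 - 24*x**3 - 136*x - 32)/(x**5 + 2*x**4 - 12*x**3 - 24*x**2 - 64*x - 128) = 2/(x**2 + 4) + 4/(x + 4) - 4/(x + 2) - 3/(x - 4): now ∫(-3/(x - 4)) dx + ∫(-4/(x + 2)) dx + ∫(4/(x + 4)) dx + ∫(2/(x**2 + 4)) dx.
Step 2. Evaluate the standard form [assuming x > -4]: now 4*log(x + 4) + ∫(-3/(x - 4)) dx + ∫(-4/(x + 2)) dx + ∫(2/(x**2 + 4)) dx.
Step 3. Evaluate the standard form [assuming x > 4]: now -3*log(x - 4) + 4*log(x + 4) + ∫(-4/(x + 2)) dx + ∫(2/(x**2 + 4)) dx.
Step 4. Evaluate the standard form [assuming x > -2]: now -3*log(x - 4) - 4*log(x + 2) + 4*log(x + 4) + ∫(2/(x**2 + 4)) dx.
Step 5. Evaluate the standard form: now -3*log(x - 4) - 4*log(x + 2) + 4*log(x + 4) + atan(x/2).
Answer: -3*log(x - 4) - 4*log(x + 2) + 4*log(x + 4) + atan(x/2).


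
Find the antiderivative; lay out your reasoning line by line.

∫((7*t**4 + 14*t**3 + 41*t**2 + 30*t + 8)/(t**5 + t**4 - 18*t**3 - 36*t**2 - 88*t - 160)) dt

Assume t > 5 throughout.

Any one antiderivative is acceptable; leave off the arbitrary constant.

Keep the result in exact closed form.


Step 1. Decompose ∫((7*t**4 + 14*t**3 + 41*t**2 + 30*t + 8)/(t**5 + t**4 - 18*t**3 - 36*t**2 - 88*t - 160)) dt by partial fractions, (7*t**4 + 14*t**3 + 41*t**2 + 30*t + 8)/(t**5 + t**4 - 18*t**3 - 36*t**2 - 88*t - 160) = 1/(t**2 + 4) + 4/(t + 4) - 1/(t + 2) + 4/(t - 5): now ∫(4/(t - 5)) dt + ∫(-1/(t + 2)) dt + ∫(4/(t + 4)) dt + ∫(1/(t**2 + 4)) dt.
Step 2. Evaluate the standard form [assuming t > -2]: now -log(t + 2) + ∫(4/(t - 5)) dt + ∫(4/(t + 4)) dt + ∫(1/(t**2 + 4)) dt.
Step 3. Evaluate the standard form [assuming t > 5]: now 4*log(t - 5) - log(t + 2) + ∫(4/(t + 4)) dt + ∫(1/(t**2 + 4)) dt.
Step 4. Evaluate the standard form [assuming t > -4]: now 4*log(t - 5) - log(t + 2) + 4*log(t + 4) + ∫(1/(t**2 + 4)) dt.
Step 5. Evaluate the standard form: now 4*log(t - 5) - log(t + 2) + 4*log(t + 4) + atan(t/2)/2.
Answer: 4*log(t - 5) - log(t + 2) + 4*log(t + 4) + atan(t/2)/2.


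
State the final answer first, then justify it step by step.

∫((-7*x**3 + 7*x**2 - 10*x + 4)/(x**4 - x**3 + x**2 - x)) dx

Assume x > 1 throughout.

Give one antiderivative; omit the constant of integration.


The answer is -4*log(x) - 3*log(x - 1) + 3*atan(x).
Step 1. Decompose ∫((-7*x**3 + 7*x**2 - 10*x + 4)/(x**4 - x**3 + x**2 - x)) dx by partial fractions, (-7*x**3 + 7*x**2 - 10*x + 4)/(x**4 - x**3 + x**2 - x) = 3/(x**2 + 1) - 3/(x - 1) - 4/x: now ∫(-4/x) dx + ∫(-3/(x - 1)) dx + ∫(3/(x**2 + 1)) dx.
Step 2. Evaluate the standard form [assuming x > 0]: now -4*log(x) + ∫(-3/(x - 1)) dx + ∫(3/(x**2 + 1)) dx.
Step 3. Evaluate the standard form [assuming x > 1]: now -4*log(x) - 3*log(x - 1) + ∫(3/(x**2 + 1)) dx.
Step 4. Evaluate the standard form: now -4*log(x) - 3*log(x - 1) + 3*atan(x).
Answer: -4*log(x) - 3*log(x - 1) + 3*atan(x).


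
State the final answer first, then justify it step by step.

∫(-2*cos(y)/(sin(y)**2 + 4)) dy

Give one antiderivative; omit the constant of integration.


The answer is -atan(sin(y)/2).
Step 1. Substitute u = sin(y), turning ∫(-2*cos(y)/(sin(y)**2 + 4)) dy into ∫(-2/(u**2 + 4)) du: now ∫(-2/(u**2 + 4)) du.
Step 2. Evaluate the standard form: now -atan(u/2).
Step 3. Substitute back u = sin(y): now -atan(sin(y)/2).
Answer: -atan(sin(y)/2).


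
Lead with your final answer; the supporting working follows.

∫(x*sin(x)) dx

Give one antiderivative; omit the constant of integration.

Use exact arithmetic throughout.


The answer is -x*cos(x) + sin(x).
Step 1. Integrate ∫(x*sin(x)) dx by parts with u = x, dv = (sin(x)) dx, so v = -cos(x): now -x*cos(x) + ∫(cos(x)) dx.
Step 2. Evaluate the standard form: now -x*cos(x) + sin(x).
Answer: -x*cos(x) + sin(x).


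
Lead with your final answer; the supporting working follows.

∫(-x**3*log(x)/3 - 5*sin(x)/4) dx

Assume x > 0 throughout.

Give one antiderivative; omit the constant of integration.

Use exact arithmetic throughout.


The answer is -x**4*log(x)/12 + x**4/48 + 5*cos(x)/4.
Step 1. Rewrite: now ∫(-x**3*log(x)/3) dx + ∫(-5*sin(x)/4) dx.
Step 2. Evaluate the standard form: now 5*cos(x)/4 + ∫(-x**3*log(x)/3) dx.
Step 3. Integrate ∫(-x**3*log(x)/3) dx by parts with u = log(x), dv = (-x**3/3) dx, so v = -x**4/12 [assuming x > 0]: now -x**4*log(x)/12 + 5*cos(x)/4 + ∫(x**3/12) dx.
Step 4. Evaluate the standard form: now -x**4*log(x)/12 + x**4/48 + 5*cos(x)/4.
Answer: -x**4*log(x)/12 + x**4/48 + 5*cos(x)/4.


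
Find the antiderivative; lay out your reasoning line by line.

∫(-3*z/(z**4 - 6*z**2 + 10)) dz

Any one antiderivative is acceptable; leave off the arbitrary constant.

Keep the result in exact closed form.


Step 1. Substitute u = z**2 - 3, turning ∫(-3*z/(z**4 - 6*z**2 + 10)) dz into ∫(-3/(2*(u**2 + 1))) du: now ∫(-3/(2*(u**2 + 1))) du.
Step 2. Evaluate the standard form: now -3*atan(u)/2.
Step 3. Substitute back u = z**2 - 3: now -3*atan(z**2 - 3)/2.
Answer: -3*atan(z**2 - 3)/2.


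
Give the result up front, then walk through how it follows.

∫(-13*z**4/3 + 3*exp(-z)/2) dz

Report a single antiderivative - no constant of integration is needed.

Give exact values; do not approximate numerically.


The answer is -13*z**5/15 - 3*exp(-z)/2.
Step 1. Rewrite: now ∫(-13*z**4/3) dz + ∫(3*exp(-z)/2) dz.
Step 2. Evaluate the standard form: now -13*z**5/15 + ∫(3*exp(-z)/2) dz.
Step 3. Evaluate the standard form: now -13*z**5/15 - 3*exp(-z)/2.
Answer: -13*z**5/15 - 3*exp(-z)/2.


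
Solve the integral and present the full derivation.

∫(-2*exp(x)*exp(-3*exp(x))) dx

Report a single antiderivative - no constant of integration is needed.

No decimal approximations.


Step 1. Substitute u = exp(x), turning ∫(-2*exp(x)*exp(-3*exp(x))) dx into ∫(-2*exp(-3*u)) du: now ∫(-2*exp(-3*u)) du.
Step 2. Evaluate the standard form: now 2*exp(-3*u)/3.
Step 3. Substitute back u = exp(x): now 2*exp(-3*exp(x))/3.
Answer: 2*exp(-3*exp(x))/3.


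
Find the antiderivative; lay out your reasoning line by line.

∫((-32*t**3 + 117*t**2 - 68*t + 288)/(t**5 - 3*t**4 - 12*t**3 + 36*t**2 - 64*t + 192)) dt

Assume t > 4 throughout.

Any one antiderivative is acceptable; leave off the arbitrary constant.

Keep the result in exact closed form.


Step 1. Decompose ∫((-32*t**3 + 117*t**2 - 68*t + 288)/(t**5 - 3*t**4 - 12*t**3 + 36*t**2 - 64*t + 192)) dt by partial fractions, (-32*t**3 + 117*t**2 - 68*t + 288)/(t**5 - 3*t**4 - 12*t**3 + 36*t**2 - 64*t + 192) = -3/(t**2 + 4) + 4/(t + 4) - 3/(t - 3) - 1/(t - 4): now ∫(-1/(t - 4)) dt + ∫(-3/(t - 3)) dt + ∫(4/(t + 4)) dt + ∫(-3/(t**2 + 4)) dt.
Step 2. Evaluate the standard form [assuming t > 4]: now -log(t - 4) + ∫(-3/(t - 3)) dt + ∫(4/(t + 4)) dt + ∫(-3/(t**2 + 4)) dt.
Step 3. Evaluate the standard form [assuming t > -4]: now -log(t - 4) + 4*log(t + 4) + ∫(-3/(t - 3)) dt + ∫(-3/(t**2 + 4)) dt.
Step 4. Evaluate the standard form [assuming t > 3]: now -log(t - 4) - 3*log(t - 3) + 4*log(t + 4) + ∫(-3/(t**2 + 4)) dt.
Step 5. Evaluate the standard form: now -log(t - 4) - 3*log(t - 3) + 4*log(t + 4) - 3*atan(t/2)/2.
Answer: -log(t - 4) - 3*log(t - 3) + 4*log(t + 4) - 3*atan(t/2)/2.


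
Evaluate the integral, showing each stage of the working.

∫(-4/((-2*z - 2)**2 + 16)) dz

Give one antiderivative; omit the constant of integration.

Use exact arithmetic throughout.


Step 1. Substitute u = -2*z - 2, turning ∫(-4/((-2*z - 2)**2 + 16)) dz into ∫(2/(u**2 + 16)) du: now ∫(2/(u**2 + 16)) du.
Step 2. Evaluate the standard form: now atan(u/4)/2.
Step 3. Substitute back u = -2*z - 2: now -atan(z/2 + 1/2)/2.
Answer: -atan(z/2 + 1/2)/2.


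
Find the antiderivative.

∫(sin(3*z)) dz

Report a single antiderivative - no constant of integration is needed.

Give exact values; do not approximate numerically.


Answer: -cos(3*z)/3.


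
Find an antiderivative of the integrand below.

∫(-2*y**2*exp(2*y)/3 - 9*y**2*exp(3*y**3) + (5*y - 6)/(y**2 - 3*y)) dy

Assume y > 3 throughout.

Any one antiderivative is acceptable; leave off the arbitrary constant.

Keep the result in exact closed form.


Answer: -y**2*exp(2*y)/3 + y*exp(2*y)/3 - exp(2*y)/6 - exp(3*y**3) + 2*log(y) + 3*log(y - 3).


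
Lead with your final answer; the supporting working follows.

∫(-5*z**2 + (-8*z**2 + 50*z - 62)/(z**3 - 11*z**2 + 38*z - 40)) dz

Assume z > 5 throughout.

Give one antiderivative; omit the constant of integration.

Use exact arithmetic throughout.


The answer is -5*z**3/3 - 4*log(z - 5) - 5*log(z - 4) + log(z - 2).
Step 1. Rewrite: now ∫(-5*z**2) dz + ∫((-8*z**2 + 50*z - 62)/(z**3 - 11*z**2 + 38*z - 40)) dz.
Step 2. Decompose ∫((-8*z**2 + 50*z - 62)/(z**3 - 11*z**2 + 38*z - 40)) dz by partial fractions, (-8*z**2 + 50*z - 62)/(z**3 - 11*z**2 + 38*z - 40) = 1/(z - 2) - 5/(z - 4) - 4/(z - 5): now ∫(-5*z**2) dz + ∫(-4/(z - 5)) dz + ∫(-5/(z - 4)) dz + ∫(1/(z - 2)) dz.
Step 3. Evaluate the standard form [assuming z > 4]: now -5*log(z - 4) + ∫(-5*z**2) dz + ∫(-4/(z - 5)) dz + ∫(1/(z - 2)) dz.
Step 4. Evaluate the standard form [assuming z > 5]: now -4*log(z - 5) - 5*log(z - 4) + ∫(-5*z**2) dz + ∫(1/(z - 2)) dz.
Step 5. Evaluate the standard form [assuming z > 2]: now -4*log(z - 5) - 5*log(z - 4) + log(z - 2) + ∫(-5*z**2) dz.
Step 6. Evaluate the standard form: now -5*z**3/3 - 4*log(z - 5) - 5*log(z - 4) + log(z - 2).
Answer: -5*z**3/3 - 4*log(z - 5) - 5*log(z - 4) + log(z - 2).


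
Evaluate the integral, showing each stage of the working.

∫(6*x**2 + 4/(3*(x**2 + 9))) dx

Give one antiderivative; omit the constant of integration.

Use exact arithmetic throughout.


Step 1. Rewrite: now ∫(6*x**2) dx + ∫(4/(3*(x**2 + 9))) dx.
Step 2. Evaluate the standard form: now 2*x**3 + ∫(4/(3*(x**2 + 9))) dx.
Step 3. Evaluate the standard form: now 2*x**3 + 4*atan(x/3)/9.
Answer: 2*x**3 + 4*atan(x/3)/9.


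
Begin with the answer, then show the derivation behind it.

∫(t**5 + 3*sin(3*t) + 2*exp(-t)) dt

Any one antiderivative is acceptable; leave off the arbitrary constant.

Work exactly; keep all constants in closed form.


The answer is t**6/6 - cos(3*t) - 2*exp(-t).
Step 1. Rewrite: now ∫(t**5) dt + ∫(2*exp(-t)) dt + ∫(3*sin(3*t)) dt.
Step 2. Evaluate the standard form: now t**6/6 + ∫(2*exp(-t)) dt + ∫(3*sin(3*t)) dt.
Step 3. Evaluate the standard form: now t**6/6 + ∫(3*sin(3*t)) dt - 2*exp(-t).
Step 4. Evaluate the standard form: now t**6/6 - cos(3*t) - 2*exp(-t).
Answer: t**6/6 - cos(3*t) - 2*exp(-t).


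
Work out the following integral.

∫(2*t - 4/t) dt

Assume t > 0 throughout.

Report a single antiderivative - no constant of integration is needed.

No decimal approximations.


Answer: t**2 - 4*log(t).


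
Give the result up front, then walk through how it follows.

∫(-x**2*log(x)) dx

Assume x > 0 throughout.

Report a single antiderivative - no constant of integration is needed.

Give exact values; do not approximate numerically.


The answer is -x**3*log(x)/3 + x**3/9.
Step 1. Integrate ∫(-x**2*log(x)) dx by parts with u = log(x), dv = (-x**2) dx, so v = -x**3/3 [assuming x > 0]: now -x**3*log(x)/3 + ∫(x**2/3) dx.
Step 2. Evaluate the standard form: now -x**3*log(x)/3 + x**3/9.
Answer: -x**3*log(x)/3 + x**3/9.


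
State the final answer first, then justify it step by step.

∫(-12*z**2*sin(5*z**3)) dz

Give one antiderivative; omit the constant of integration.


The answer is 4*cos(5*z**3)/5.
Step 1. Substitute u = z**3, turning ∫(-12*z**2*sin(5*z**3)) dz into ∫(-4*sin(5*u)) du: now ∫(-4*sin(5*u)) du.
Step 2. Evaluate the standard form: now 4*cos(5*u)/5.
Step 3. Substitute back u = z**3: now 4*cos(5*z**3)/5.
Answer: 4*cos(5*z**3)/5.


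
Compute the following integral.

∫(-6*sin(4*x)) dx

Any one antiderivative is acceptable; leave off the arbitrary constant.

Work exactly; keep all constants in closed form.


Answer: 3*cos(4*x)/2.


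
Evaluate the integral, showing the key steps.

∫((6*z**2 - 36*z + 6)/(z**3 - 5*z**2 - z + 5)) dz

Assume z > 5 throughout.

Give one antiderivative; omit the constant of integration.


Step 1. Decompose ∫((6*z**2 - 36*z + 6)/(z**3 - 5*z**2 - z + 5)) dz by partial fractions, (6*z**2 - 36*z + 6)/(z**3 - 5*z**2 - z + 5) = 4/(z + 1) + 3/(z - 1) - 1/(z - 5): now ∫(-1/(z - 5)) dz + ∫(3/(z - 1)) dz + ∫(4/(z + 1)) dz.
Step 2. Evaluate the standard form [assuming z > 5]: now -log(z - 5) + ∫(3/(z - 1)) dz + ∫(4/(z + 1)) dz.
Step 3. Evaluate the standard form [assuming z > 1]: now -log(z - 5) + 3*log(z - 1) + ∫(4/(z + 1)) dz.
Step 4. Evaluate the standard form [assuming z > -1]: now -log(z - 5) + 3*log(z - 1) + 4*log(z + 1).
Answer: -log(z - 5) + 3*log(z - 1) + 4*log(z + 1).


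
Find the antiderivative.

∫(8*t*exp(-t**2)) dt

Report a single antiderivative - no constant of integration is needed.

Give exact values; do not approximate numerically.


Answer: -4*exp(-t**2).


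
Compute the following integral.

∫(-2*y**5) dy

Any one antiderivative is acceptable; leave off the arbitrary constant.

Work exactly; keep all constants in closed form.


Answer: -y**6/3.


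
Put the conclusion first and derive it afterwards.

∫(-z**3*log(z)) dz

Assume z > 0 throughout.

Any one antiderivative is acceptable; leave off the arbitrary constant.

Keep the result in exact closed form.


The answer is -z**4*log(z)/4 + z**4/16.
Step 1. Integrate ∫(-z**3*log(z)) dz by parts with u = log(z), dv = (-z**3) dz, so v = -z**4/4 [assuming z > 0]: now -z**4*log(z)/4 + ∫(z**3/4) dz.
Step 2. Evaluate the standard form: now -z**4*log(z)/4 + z**4/16.
Answer: -z**4*log(z)/4 + z**4/16.


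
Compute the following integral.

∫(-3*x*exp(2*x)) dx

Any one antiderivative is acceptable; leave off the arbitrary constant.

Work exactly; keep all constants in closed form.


Answer: -3*x*exp(2*x)/2 + 3*exp(2*x)/4.


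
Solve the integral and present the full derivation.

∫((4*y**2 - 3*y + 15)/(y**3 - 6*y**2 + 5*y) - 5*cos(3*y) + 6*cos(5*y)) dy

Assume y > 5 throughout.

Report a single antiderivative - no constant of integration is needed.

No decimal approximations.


Step 1. Rewrite: now ∫((4*y**2 - 3*y + 15)/(y**3 - 6*y**2 + 5*y)) dy + ∫(-5*cos(3*y)) dy + ∫(6*cos(5*y)) dy.
Step 2. Evaluate the standard form: now 6*sin(5*y)/5 + ∫((4*y**2 - 3*y + 15)/(y**3 - 6*y**2 + 5*y)) dy + ∫(-5*cos(3*y)) dy.
Step 3. Decompose ∫((4*y**2 - 3*y + 15)/(y**3 - 6*y**2 + 5*y)) dy by partial fractions, (4*y**2 - 3*y + 15)/(y**3 - 6*y**2 + 5*y) = -4/(y - 1) + 5/(y - 5) + 3/y: now 6*sin(5*y)/5 + ∫(3/y) dy + ∫(5/(y - 5)) dy + ∫(-4/(y - 1)) dy + ∫(-5*cos(3*y)) dy.
Step 4. Evaluate the standard form [assuming y > 1]: now -4*log(y - 1) + 6*sin(5*y)/5 + ∫(3/y) dy + ∫(5/(y - 5)) dy + ∫(-5*cos(3*y)) dy.
Step 5. Evaluate the standard form [assuming y > 5]: now 5*log(y - 5) - 4*log(y - 1) + 6*sin(5*y)/5 + ∫(3/y) dy + ∫(-5*cos(3*y)) dy.
Step 6. Evaluate the standard form [assuming y > 0]: now 3*log(y) + 5*log(y - 5) - 4*log(y - 1) + 6*sin(5*y)/5 + ∫(-5*cos(3*y)) dy.
Step 7. Evaluate the standard form: now 3*log(y) + 5*log(y - 5) - 4*log(y - 1) - 5*sin(3*y)/3 + 6*sin(5*y)/5.
Answer: 3*log(y) + 5*log(y - 5) - 4*log(y - 1) - 5*sin(3*y)/3 + 6*sin(5*y)/5.


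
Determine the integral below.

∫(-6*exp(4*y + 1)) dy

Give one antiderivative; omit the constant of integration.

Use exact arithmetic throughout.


Answer: -3*exp(4*y + 1)/2.


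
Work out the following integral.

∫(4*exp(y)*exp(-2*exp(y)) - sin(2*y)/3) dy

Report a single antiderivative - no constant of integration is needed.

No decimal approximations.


Answer: cos(2*y)/6 - 2*exp(-2*exp(y)).


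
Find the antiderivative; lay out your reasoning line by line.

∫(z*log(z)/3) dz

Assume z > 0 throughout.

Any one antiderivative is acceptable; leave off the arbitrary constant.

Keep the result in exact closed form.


Step 1. Integrate ∫(z*log(z)/3) dz by parts with u = log(z), dv = (z/3) dz, so v = z**2/6 [assuming z > 0]: now z**2*log(z)/6 + ∫(-z/6) dz.
Step 2. Evaluate the standard form: now z**2*log(z)/6 - z**2/12.
Answer: z**2*log(z)/6 - z**2/12.


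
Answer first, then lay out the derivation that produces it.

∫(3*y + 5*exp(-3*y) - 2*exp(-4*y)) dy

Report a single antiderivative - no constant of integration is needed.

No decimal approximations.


The answer is 3*y**2/2 - 5*exp(-3*y)/3 + exp(-4*y)/2.
Step 1. Rewrite: now ∫(3*y) dy + ∫(-2*exp(-4*y)) dy + ∫(5*exp(-3*y)) dy.
Step 2. Evaluate the standard form: now ∫(3*y) dy + ∫(5*exp(-3*y)) dy + exp(-4*y)/2.
Step 3. Evaluate the standard form: now 3*y**2/2 + ∫(5*exp(-3*y)) dy + exp(-4*y)/2.
Step 4. Evaluate the standard form: now 3*y**2/2 - 5*exp(-3*y)/3 + exp(-4*y)/2.
Answer: 3*y**2/2 - 5*exp(-3*y)/3 + exp(-4*y)/2.
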